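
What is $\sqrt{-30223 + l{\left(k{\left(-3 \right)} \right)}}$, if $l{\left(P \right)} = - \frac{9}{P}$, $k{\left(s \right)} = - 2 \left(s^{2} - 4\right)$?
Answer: $\frac{i \sqrt{3022210}}{10} \approx 173.84 i$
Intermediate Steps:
$k{\left(s \right)} = 8 - 2 s^{2}$ ($k{\left(s \right)} = - 2 \left(-4 + s^{2}\right) = 8 - 2 s^{2}$)
$\sqrt{-30223 + l{\left(k{\left(-3 \right)} \right)}} = \sqrt{-30223 - \frac{9}{8 - 2 \left(-3\right)^{2}}} = \sqrt{-30223 - \frac{9}{8 - 18}} = \sqrt{-30223 - \frac{9}{-10}} = \sqrt{-30223 - - \frac{9}{10}} = \sqrt{-30223 + \frac{9}{10}} = \sqrt{- \frac{302221}{10}} = \frac{i \sqrt{3022210}}{10}$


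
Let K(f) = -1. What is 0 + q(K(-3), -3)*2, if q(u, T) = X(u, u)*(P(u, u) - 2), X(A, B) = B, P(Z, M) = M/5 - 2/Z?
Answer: ⅖ ≈ 0.40000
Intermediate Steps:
P(Z, M) = -2/Z + M/5 (P(Z, M) = M*(⅕) - 2/Z = M/5 - 2/Z = -2/Z + M/5)
q(u, T) = u*(-2 - 2/u + u/5) (q(u, T) = u*((-2/u + u/5) - 2) = u*(-2 - 2/u + u/5))
0 + q(K(-3), -3)*2 = 0 + (-2 + (⅕)*(-1)*(-10 - 1))*2 = 0 + (-2 + (⅕)*(-1)*(-11))*2 = 0 + (-2 + 11/5)*2 = 0 + (⅕)*2 = 0 + ⅖ = ⅖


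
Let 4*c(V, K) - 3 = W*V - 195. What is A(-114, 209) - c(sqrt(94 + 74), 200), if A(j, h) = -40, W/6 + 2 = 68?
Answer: 8 - 198*sqrt(42) ≈ -1275.2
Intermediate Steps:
W = 396 (W = -12 + 6*68 = -12 + 408 = 396)
c(V, K) = -48 + 99*V (c(V, K) = 3/4 + (396*V - 195)/4 = 3/4 + (-195 + 396*V)/4 = 3/4 + (-195/4 + 99*V) = -48 + 99*V)
A(-114, 209) - c(sqrt(94 + 74), 200) = -40 - (-48 + 99*sqrt(94 + 74)) = -40 - (-48 + 99*sqrt(168)) = -40 - (-48 + 99*(2*sqrt(42))) = -40 - (-48 + 198*sqrt(42)) = -40 + (48 - 198*sqrt(42)) = 8 - 198*sqrt(42)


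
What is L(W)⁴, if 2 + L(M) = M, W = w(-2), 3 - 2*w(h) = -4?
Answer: 81/16 ≈ 5.0625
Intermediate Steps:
w(h) = 7/2 (w(h) = 3/2 - ½*(-4) = 3/2 + 2 = 7/2)
W = 7/2 ≈ 3.5000
L(M) = -2 + M
L(W)⁴ = (-2 + 7/2)⁴ = (3/2)⁴ = 81/16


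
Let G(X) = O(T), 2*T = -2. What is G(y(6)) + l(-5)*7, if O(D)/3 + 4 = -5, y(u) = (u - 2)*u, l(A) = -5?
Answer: -62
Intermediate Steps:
y(u) = u*(-2 + u) (y(u) = (-2 + u)*u = u*(-2 + u))
T = -1 (T = (½)*(-2) = -1)
O(D) = -27 (O(D) = -12 + 3*(-5) = -12 - 15 = -27)
G(X) = -27
G(y(6)) + l(-5)*7 = -27 - 5*7 = -27 - 35 = -62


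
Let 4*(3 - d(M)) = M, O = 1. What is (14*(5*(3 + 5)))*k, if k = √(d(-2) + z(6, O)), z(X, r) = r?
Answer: 840*√2 ≈ 1187.9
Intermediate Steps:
d(M) = 3 - M/4
k = 3*√2/2 (k = √((3 - ¼*(-2)) + 1) = √((3 + ½) + 1) = √(7/2 + 1) = √(9/2) = 3*√2/2 ≈ 2.1213)
(14*(5*(3 + 5)))*k = (14*(5*(3 + 5)))*(3*√2/2) = (14*(5*8))*(3*√2/2) = (14*40)*(3*√2/2) = 560*(3*√2/2) = 840*√2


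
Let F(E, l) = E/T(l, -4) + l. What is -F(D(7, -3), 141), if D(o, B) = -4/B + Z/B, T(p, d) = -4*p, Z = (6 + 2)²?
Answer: -19886/141 ≈ -141.04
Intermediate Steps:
Z = 64 (Z = 8² = 64)
D(o, B) = 60/B (D(o, B) = -4/B + 64/B = 60/B)
F(E, l) = l - E/(4*l) (F(E, l) = E/((-4*l)) + l = (-1/(4*l))*E + l = -E/(4*l) + l = l - E/(4*l))
-F(D(7, -3), 141) = -(141 - ¼*60/(-3)/141) = -(141 - ¼*60*(-⅓)*1/141) = -(141 - ¼*(-20)*1/141) = -(141 + 5/141) = -1*19886/141 = -19886/141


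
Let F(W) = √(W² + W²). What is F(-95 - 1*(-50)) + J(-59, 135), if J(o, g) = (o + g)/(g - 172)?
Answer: -76/37 + 45*√2 ≈ 61.586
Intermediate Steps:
J(o, g) = (g + o)/(-172 + g)
F(W) = √2*√(W²) (F(W) = √(2*W²) = √2*√(W²))
F(-95 - 1*(-50)) + J(-59, 135) = √2*√((-95 - 1*(-50))²) + (135 - 59)/(-172 + 135) = √2*√((-95 + 50)²) + 76/(-37) = √2*√((-45)²) - 1/37*76 = √2*√2025 - 76/37 = √2*45 - 76/37 = 45*√2 - 76/37 = -76/37 + 45*√2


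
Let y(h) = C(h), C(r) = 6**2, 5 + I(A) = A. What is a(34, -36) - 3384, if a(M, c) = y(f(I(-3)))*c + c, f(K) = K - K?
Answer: -4716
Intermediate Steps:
I(A) = -5 + A
C(r) = 36
f(K) = 0
y(h) = 36
a(M, c) = 37*c (a(M, c) = 36*c + c = 37*c)
a(34, -36) - 3384 = 37*(-36) - 3384 = -1332 - 3384 = -4716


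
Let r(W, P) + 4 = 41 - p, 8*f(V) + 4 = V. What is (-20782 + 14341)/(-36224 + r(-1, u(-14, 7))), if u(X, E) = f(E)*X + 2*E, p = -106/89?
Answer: 573249/3220537 ≈ 0.17800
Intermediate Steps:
f(V) = -1/2 + V/8
p = -106/89 (p = -106*1/89 = -106/89 ≈ -1.1910)
u(X, E) = 2*E + X*(-1/2 + E/8) (u(X, E) = (-1/2 + E/8)*X + 2*E = X*(-1/2 + E/8) + 2*E = 2*E + X*(-1/2 + E/8))
r(W, P) = 3399/89 (r(W, P) = -4 + (41 - 1*(-106/89)) = -4 + (41 + 106/89) = -4 + 3755/89 = 3399/89)
(-20782 + 14341)/(-36224 + r(-1, u(-14, 7))) = (-20782 + 14341)/(-36224 + 3399/89) = -6441/(-3220537/89) = -6441*(-89/3220537) = 573249/3220537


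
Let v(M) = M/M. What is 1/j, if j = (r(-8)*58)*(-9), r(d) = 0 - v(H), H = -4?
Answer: 1/522 ≈ 0.0019157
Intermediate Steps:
v(M) = 1
r(d) = -1 (r(d) = 0 - 1*1 = 0 - 1 = -1)
j = 522 (j = -1*58*(-9) = -58*(-9) = 522)
1/j = 1/522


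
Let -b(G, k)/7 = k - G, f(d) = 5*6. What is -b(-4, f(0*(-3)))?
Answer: 238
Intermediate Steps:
f(d) = 30
b(G, k) = -7*k + 7*G (b(G, k) = -7*(k - G) = -7*k + 7*G)
-b(-4, f(0*(-3))) = -(-7*30 + 7*(-4)) = -(-210 - 28) = -1*(-238) = 238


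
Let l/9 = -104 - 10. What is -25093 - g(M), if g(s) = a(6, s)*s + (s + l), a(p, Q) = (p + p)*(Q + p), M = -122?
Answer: -193769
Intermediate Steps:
a(p, Q) = 2*p*(Q + p) (a(p, Q) = (2*p)*(Q + p) = 2*p*(Q + p))
l = -1026 (l = 9*(-104 - 10) = 9*(-114) = -1026)
g(s) = -1026 + s + s*(72 + 12*s) (g(s) = (2*6*(s + 6))*s + (s - 1026) = (2*6*(6 + s))*s + (-1026 + s) = (72 + 12*s)*s + (-1026 + s) = s*(72 + 12*s) + (-1026 + s) = -1026 + s + s*(72 + 12*s))
-25093 - g(M) = -25093 - (-1026 - 122 + 12*(-122)*(6 - 122)) = -25093 - (-1026 - 122 + 12*(-122)*(-116)) = -25093 - (-1026 - 122 + 169824) = -25093 - 1*168676 = -25093 - 168676 = -193769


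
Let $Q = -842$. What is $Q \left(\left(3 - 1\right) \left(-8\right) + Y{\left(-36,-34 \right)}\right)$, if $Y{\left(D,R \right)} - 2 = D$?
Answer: $42100$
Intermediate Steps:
$Y{\left(D,R \right)} = 2 + D$
$Q \left(\left(3 - 1\right) \left(-8\right) + Y{\left(-36,-34 \right)}\right) = - 842 \left(\left(3 - 1\right) \left(-8\right) + \left(2 - 36\right)\right) = - 842 \left(2 \left(-8\right) - 34\right) = - 842 \left(-16 - 34\right) = \left(-842\right) \left(-50\right) = 42100$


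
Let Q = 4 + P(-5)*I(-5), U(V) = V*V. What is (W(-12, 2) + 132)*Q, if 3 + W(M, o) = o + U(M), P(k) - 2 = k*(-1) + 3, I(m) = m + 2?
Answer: -7150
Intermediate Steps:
I(m) = 2 + m
U(V) = V²
P(k) = 5 - k (P(k) = 2 + (k*(-1) + 3) = 2 + (-k + 3) = 2 + (3 - k) = 5 - k)
W(M, o) = -3 + o + M² (W(M, o) = -3 + (o + M²) = -3 + o + M²)
Q = -26 (Q = 4 + (5 - 1*(-5))*(2 - 5) = 4 + (5 + 5)*(-3) = 4 + 10*(-3) = 4 - 30 = -26)
(W(-12, 2) + 132)*Q = ((-3 + 2 + (-12)²) + 132)*(-26) = ((-3 + 2 + 144) + 132)*(-26) = (143 + 132)*(-26) = 275*(-26) = -7150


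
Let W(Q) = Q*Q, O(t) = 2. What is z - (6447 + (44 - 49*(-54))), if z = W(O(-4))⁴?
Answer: -8881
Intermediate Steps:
W(Q) = Q²
z = 256 (z = (2²)⁴ = 4⁴ = 256)
z - (6447 + (44 - 49*(-54))) = 256 - (6447 + (44 - 49*(-54))) = 256 - (6447 + (44 + 2646)) = 256 - (6447 + 2690) = 256 - 1*9137 = 256 - 9137 = -8881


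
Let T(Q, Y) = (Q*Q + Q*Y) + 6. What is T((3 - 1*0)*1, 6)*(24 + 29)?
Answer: 1749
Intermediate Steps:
T(Q, Y) = 6 + Q² + Q*Y (T(Q, Y) = (Q² + Q*Y) + 6 = 6 + Q² + Q*Y)
T((3 - 1*0)*1, 6)*(24 + 29) = (6 + ((3 - 1*0)*1)² + ((3 - 1*0)*1)*6)*(24 + 29) = (6 + ((3 + 0)*1)² + ((3 + 0)*1)*6)*53 = (6 + (3*1)² + (3*1)*6)*53 = (6 + 3² + 3*6)*53 = (6 + 9 + 18)*53 = 33*53 = 1749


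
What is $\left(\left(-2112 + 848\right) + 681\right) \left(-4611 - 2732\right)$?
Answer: $4280969$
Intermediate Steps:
$\left(\left(-2112 + 848\right) + 681\right) \left(-4611 - 2732\right) = \left(-1264 + 681\right) \left(-7343\right) = \left(-583\right) \left(-7343\right) = 4280969$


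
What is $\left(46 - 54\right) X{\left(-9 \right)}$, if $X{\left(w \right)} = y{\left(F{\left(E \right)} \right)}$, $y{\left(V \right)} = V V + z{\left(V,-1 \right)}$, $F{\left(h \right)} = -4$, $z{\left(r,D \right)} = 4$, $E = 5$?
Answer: $-160$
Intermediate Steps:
$y{\left(V \right)} = 4 + V^{2}$ ($y{\left(V \right)} = V V + 4 = V^{2} + 4 = 4 + V^{2}$)
$X{\left(w \right)} = 20$ ($X{\left(w \right)} = 4 + \left(-4\right)^{2} = 4 + 16 = 20$)
$\left(46 - 54\right) X{\left(-9 \right)} = \left(46 - 54\right) 20 = \left(-8\right) 20 = -160$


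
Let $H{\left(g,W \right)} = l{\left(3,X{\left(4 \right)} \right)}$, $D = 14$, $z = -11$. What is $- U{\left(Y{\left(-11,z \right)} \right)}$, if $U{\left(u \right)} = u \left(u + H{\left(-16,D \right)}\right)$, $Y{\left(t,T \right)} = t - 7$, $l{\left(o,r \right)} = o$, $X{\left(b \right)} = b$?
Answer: $-270$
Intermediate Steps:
$H{\left(g,W \right)} = 3$
$Y{\left(t,T \right)} = -7 + t$
$U{\left(u \right)} = u \left(3 + u\right)$ ($U{\left(u \right)} = u \left(u + 3\right) = u \left(3 + u\right)$)
$- U{\left(Y{\left(-11,z \right)} \right)} = - \left(-7 - 11\right) \left(3 - 18\right) = - \left(-18\right) \left(3 - 18\right) = - \left(-18\right) \left(-15\right) = \left(-1\right) 270 = -270$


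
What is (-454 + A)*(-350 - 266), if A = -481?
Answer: 575960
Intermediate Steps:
(-454 + A)*(-350 - 266) = (-454 - 481)*(-350 - 266) = -935*(-616) = 575960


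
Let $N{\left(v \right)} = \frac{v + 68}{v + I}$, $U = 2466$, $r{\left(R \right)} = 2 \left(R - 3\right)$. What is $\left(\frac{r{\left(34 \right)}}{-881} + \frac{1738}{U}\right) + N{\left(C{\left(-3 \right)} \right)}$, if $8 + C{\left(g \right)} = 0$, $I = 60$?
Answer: $\frac{25252954}{14121549} \approx 1.7883$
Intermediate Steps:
$C{\left(g \right)} = -8$ ($C{\left(g \right)} = -8 + 0 = -8$)
$r{\left(R \right)} = -6 + 2 R$ ($r{\left(R \right)} = 2 \left(-3 + R\right) = -6 + 2 R$)
$N{\left(v \right)} = \frac{68 + v}{60 + v}$ ($N{\left(v \right)} = \frac{v + 68}{v + 60} = \frac{68 + v}{60 + v}$)
$\left(\frac{r{\left(34 \right)}}{-881} + \frac{1738}{U}\right) + N{\left(C{\left(-3 \right)} \right)} = \left(\frac{-6 + 2 \cdot 34}{-881} + \frac{1738}{2466}\right) + \frac{68 - 8}{60 - 8} = \left(\left(-6 + 68\right) \left(- \frac{1}{881}\right) + 1738 \cdot \frac{1}{2466}\right) + \frac{1}{52} \cdot 60 = \left(62 \left(- \frac{1}{881}\right) + \frac{869}{1233}\right) + \frac{1}{52} \cdot 60 = \left(- \frac{62}{881} + \frac{869}{1233}\right) + \frac{15}{13} = \frac{689143}{1086273} + \frac{15}{13} = \frac{25252954}{14121549}$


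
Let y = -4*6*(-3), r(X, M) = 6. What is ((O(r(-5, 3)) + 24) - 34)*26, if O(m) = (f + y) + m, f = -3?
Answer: 1690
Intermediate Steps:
y = 72 (y = -24*(-3) = 72)
O(m) = 69 + m (O(m) = (-3 + 72) + m = 69 + m)
((O(r(-5, 3)) + 24) - 34)*26 = (((69 + 6) + 24) - 34)*26 = ((75 + 24) - 34)*26 = (99 - 34)*26 = 65*26 = 1690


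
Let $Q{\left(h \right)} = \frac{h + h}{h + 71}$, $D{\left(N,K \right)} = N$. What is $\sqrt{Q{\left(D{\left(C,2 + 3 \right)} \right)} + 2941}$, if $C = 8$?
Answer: $\frac{\sqrt{18356045}}{79} \approx 54.233$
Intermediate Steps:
$Q{\left(h \right)} = \frac{2 h}{71 + h}$
$\sqrt{Q{\left(D{\left(C,2 + 3 \right)} \right)} + 2941} = \sqrt{2 \cdot 8 \frac{1}{71 + 8} + 2941} = \sqrt{2 \cdot 8 \cdot \frac{1}{79} + 2941} = \sqrt{\frac{16}{79} + 2941} = \sqrt{\frac{232355}{79}} = \frac{\sqrt{18356045}}{79}$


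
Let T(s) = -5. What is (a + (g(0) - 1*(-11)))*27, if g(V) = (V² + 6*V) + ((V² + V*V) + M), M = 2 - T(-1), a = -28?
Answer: -270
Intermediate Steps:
M = 7 (M = 2 - 1*(-5) = 2 + 5 = 7)
g(V) = 7 + 3*V² + 6*V (g(V) = (V² + 6*V) + ((V² + V*V) + 7) = (V² + 6*V) + ((V² + V²) + 7) = (V² + 6*V) + (2*V² + 7) = (V² + 6*V) + (7 + 2*V²) = 7 + 3*V² + 6*V)
(a + (g(0) - 1*(-11)))*27 = (-28 + ((7 + 3*0² + 6*0) - 1*(-11)))*27 = (-28 + ((7 + 3*0 + 0) + 11))*27 = (-28 + ((7 + 0 + 0) + 11))*27 = (-28 + (7 + 11))*27 = (-28 + 18)*27 = -10*27 = -270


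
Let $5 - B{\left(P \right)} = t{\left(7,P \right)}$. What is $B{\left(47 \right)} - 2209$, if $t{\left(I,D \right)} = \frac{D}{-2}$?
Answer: $- \frac{4361}{2} \approx -2180.5$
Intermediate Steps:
$t{\left(I,D \right)} = - \frac{D}{2}$ ($t{\left(I,D \right)} = D \left(- \frac{1}{2}\right) = - \frac{D}{2}$)
$B{\left(P \right)} = 5 + \frac{P}{2}$ ($B{\left(P \right)} = 5 - - \frac{P}{2} = 5 + \frac{P}{2}$)
$B{\left(47 \right)} - 2209 = \left(5 + \frac{1}{2} \cdot 47\right) - 2209 = \left(5 + \frac{47}{2}\right) - 2209 = \frac{57}{2} - 2209 = - \frac{4361}{2}$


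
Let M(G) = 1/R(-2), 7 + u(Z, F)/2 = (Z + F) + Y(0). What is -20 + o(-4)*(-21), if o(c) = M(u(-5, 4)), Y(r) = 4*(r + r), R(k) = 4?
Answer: -101/4 ≈ -25.250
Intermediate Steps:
Y(r) = 8*r (Y(r) = 4*(2*r) = 8*r)
u(Z, F) = -14 + 2*F + 2*Z (u(Z, F) = -14 + 2*((Z + F) + 8*0) = -14 + 2*((F + Z) + 0) = -14 + 2*(F + Z) = -14 + (2*F + 2*Z) = -14 + 2*F + 2*Z)
M(G) = ¼ (M(G) = 1/4 = ¼)
o(c) = ¼
-20 + o(-4)*(-21) = -20 + (¼)*(-21) = -20 - 21/4 = -101/4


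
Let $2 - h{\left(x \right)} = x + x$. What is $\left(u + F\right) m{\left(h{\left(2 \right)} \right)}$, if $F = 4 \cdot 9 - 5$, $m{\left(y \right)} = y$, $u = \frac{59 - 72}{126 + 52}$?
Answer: $- \frac{5505}{89} \approx -61.854$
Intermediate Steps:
$h{\left(x \right)} = 2 - 2 x$ ($h{\left(x \right)} = 2 - \left(x + x\right) = 2 - 2 x$)
$u = - \frac{13}{178} \approx -0.073034$
$F = 31$ ($F = 36 - 5 = 31$)
$\left(u + F\right) m{\left(h{\left(2 \right)} \right)} = \left(- \frac{13}{178} + 31\right) \left(2 - 4\right) = \frac{5505 \left(2 - 4\right)}{178} = \frac{5505}{178} \left(-2\right) = - \frac{5505}{89}$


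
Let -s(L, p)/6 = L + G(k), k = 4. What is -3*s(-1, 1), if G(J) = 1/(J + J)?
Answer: -63/4 ≈ -15.750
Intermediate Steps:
G(J) = 1/(2*J)
s(L, p) = -¾ - 6*L (s(L, p) = -6*(L + (½)/4) = -6*(L + (½)*(¼)) = -6*(L + ⅛) = -6*(⅛ + L) = -¾ - 6*L)
-3*s(-1, 1) = -3*(-¾ - 6*(-1)) = -3*(-¾ + 6) = -3*21/4 = -63/4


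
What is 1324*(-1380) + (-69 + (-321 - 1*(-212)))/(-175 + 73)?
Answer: -93183031/51 ≈ -1.8271e+6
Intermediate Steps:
1324*(-1380) + (-69 + (-321 - 1*(-212)))/(-175 + 73) = -1827120 + (-69 + (-321 + 212))/(-102) = -1827120 + (-69 - 109)*(-1/102) = -1827120 - 178*(-1/102) = -1827120 + 89/51 = -93183031/51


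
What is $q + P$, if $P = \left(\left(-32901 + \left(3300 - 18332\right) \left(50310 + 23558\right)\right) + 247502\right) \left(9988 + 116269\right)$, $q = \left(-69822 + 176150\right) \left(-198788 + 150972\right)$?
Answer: $-140171713707623$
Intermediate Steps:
$q = -5084179648$ ($q = 106328 \left(-47816\right) = -5084179648$)
$P = -140166629527975$ ($P = \left(\left(-32901 - 1110383776\right) + 247502\right) 126257 = \left(-1110416677 + 247502\right) 126257 = \left(-1110169175\right) 126257 = -140166629527975$)
$q + P = -5084179648 - 140166629527975 = -140171713707623$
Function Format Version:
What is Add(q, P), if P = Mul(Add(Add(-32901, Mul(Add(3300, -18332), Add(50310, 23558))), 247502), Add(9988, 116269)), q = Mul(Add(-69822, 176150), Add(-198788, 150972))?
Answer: -140171713707623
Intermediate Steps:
q = -5084179648 (q = Mul(106328, -47816) = -5084179648)
P = -140166629527975 (P = Mul(Add(Add(-32901, Mul(-15032, 73868)), 247502), 126257) = Mul(Add(Add(-32901, -1110383776), 247502), 126257) = Mul(Add(-1110416677, 247502), 126257) = Mul(-1110169175, 126257) = -140166629527975)
Add(q, P) = Add(-5084179648, -140166629527975) = -140171713707623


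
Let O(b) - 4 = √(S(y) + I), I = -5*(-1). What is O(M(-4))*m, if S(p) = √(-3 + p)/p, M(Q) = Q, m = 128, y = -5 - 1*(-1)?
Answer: 512 + 64*√(20 - I*√7) ≈ 798.84 - 18.89*I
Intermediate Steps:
y = -4 (y = -5 + 1 = -4)
I = 5
S(p) = √(-3 + p)/p
O(b) = 4 + √(5 - I*√7/4) (O(b) = 4 + √(√(-3 - 4)/(-4) + 5) = 4 + √(-I*√7/4 + 5) = 4 + √(5 - I*√7/4))
O(M(-4))*m = (4 + √(20 - I*√7)/2)*128 = 512 + 64*√(20 - I*√7)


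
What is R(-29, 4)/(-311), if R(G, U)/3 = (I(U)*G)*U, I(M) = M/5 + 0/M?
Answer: 1392/1555 ≈ 0.89518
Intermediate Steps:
I(M) = M/5 (I(M) = M*(1/5) + 0 = M/5 + 0 = M/5)
R(G, U) = 3*G*U**2/5 (R(G, U) = 3*(((U/5)*G)*U) = 3*((G*U/5)*U) = 3*(G*U**2/5) = 3*G*U**2/5)
R(-29, 4)/(-311) = ((3/5)*(-29)*4**2)/(-311) = ((3/5)*(-29)*16)*(-1/311) = -1392/5*(-1/311) = 1392/1555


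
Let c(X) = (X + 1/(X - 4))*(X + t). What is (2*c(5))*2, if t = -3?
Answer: 48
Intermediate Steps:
c(X) = (-3 + X)*(X + 1/(-4 + X)) (c(X) = (X + 1/(X - 4))*(X - 3) = (X + 1/(-4 + X))*(-3 + X) = (-3 + X)*(X + 1/(-4 + X)))
(2*c(5))*2 = (2*((-3 + 5**3 - 7*5**2 + 13*5)/(-4 + 5)))*2 = (2*((-3 + 125 - 7*25 + 65)/1))*2 = (2*(1*(-3 + 125 - 175 + 65)))*2 = (2*(1*12))*2 = (2*12)*2 = 24*2 = 48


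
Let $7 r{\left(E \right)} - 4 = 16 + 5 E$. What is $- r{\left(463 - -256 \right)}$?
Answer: $- \frac{3615}{7} \approx -516.43$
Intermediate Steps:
$r{\left(E \right)} = \frac{20}{7} + \frac{5 E}{7}$ ($r{\left(E \right)} = \frac{4}{7} + \frac{16 + 5 E}{7} = \frac{4}{7} + \left(\frac{16}{7} + \frac{5 E}{7}\right) = \frac{20}{7} + \frac{5 E}{7}$)
$- r{\left(463 - -256 \right)} = - (\frac{20}{7} + \frac{5 \left(463 - -256\right)}{7}) = - (\frac{20}{7} + \frac{5 \left(463 + 256\right)}{7}) = - (\frac{20}{7} + \frac{5}{7} \cdot 719) = - (\frac{20}{7} + \frac{3595}{7}) = \left(-1\right) \frac{3615}{7} = - \frac{3615}{7}$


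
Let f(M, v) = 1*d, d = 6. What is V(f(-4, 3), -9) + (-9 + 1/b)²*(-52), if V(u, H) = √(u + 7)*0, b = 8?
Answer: -65533/16 ≈ -4095.8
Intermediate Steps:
f(M, v) = 6 (f(M, v) = 1*6 = 6)
V(u, H) = 0 (V(u, H) = √(7 + u)*0 = 0)
V(f(-4, 3), -9) + (-9 + 1/b)²*(-52) = 0 + (-9 + 1/8)²*(-52) = 0 + (-9 + ⅛)²*(-52) = 0 + (-71/8)²*(-52) = 0 + (5041/64)*(-52) = 0 - 65533/16 = -65533/16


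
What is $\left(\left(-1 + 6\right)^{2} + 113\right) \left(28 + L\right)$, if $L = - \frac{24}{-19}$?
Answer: $\frac{76728}{19} \approx 4038.3$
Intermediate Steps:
$L = \frac{24}{19}$ ($L = \left(-24\right) \left(- \frac{1}{19}\right) = \frac{24}{19} \approx 1.2632$)
$\left(\left(-1 + 6\right)^{2} + 113\right) \left(28 + L\right) = \left(\left(-1 + 6\right)^{2} + 113\right) \left(28 + \frac{24}{19}\right) = \left(5^{2} + 113\right) \frac{556}{19} = \left(25 + 113\right) \frac{556}{19} = 138 \cdot \frac{556}{19} = \frac{76728}{19}$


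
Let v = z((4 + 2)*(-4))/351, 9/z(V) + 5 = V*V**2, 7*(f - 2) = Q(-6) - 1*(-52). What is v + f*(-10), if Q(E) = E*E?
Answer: -550117627/3775317 ≈ -145.71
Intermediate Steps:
Q(E) = E**2
f = 102/7 (f = 2 + ((-6)**2 - 1*(-52))/7 = 2 + (36 + 52)/7 = 2 + (1/7)*88 = 2 + 88/7 = 102/7 ≈ 14.571)
z(V) = 9/(-5 + V**3) (z(V) = 9/(-5 + V*V**2) = 9/(-5 + V**3))
v = -1/539331 (v = (9/(-5 + ((4 + 2)*(-4))**3))/351 = (9/(-5 + (6*(-4))**3))*(1/351) = (9/(-5 + (-24)**3))*(1/351) = (9/(-5 - 13824))*(1/351) = (9/(-13829))*(1/351) = (9*(-1/13829))*(1/351) = -9/13829*1/351 = -1/539331 ≈ -1.8541e-6)
v + f*(-10) = -1/539331 + (102/7)*(-10) = -1/539331 - 1020/7 = -550117627/3775317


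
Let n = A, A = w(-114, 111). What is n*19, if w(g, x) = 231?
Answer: 4389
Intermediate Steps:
A = 231
n = 231
n*19 = 231*19 = 4389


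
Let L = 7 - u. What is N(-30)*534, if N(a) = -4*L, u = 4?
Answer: -6408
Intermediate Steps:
L = 3 (L = 7 - 1*4 = 7 - 4 = 3)
N(a) = -12 (N(a) = -4*3 = -12)
N(-30)*534 = -12*534 = -6408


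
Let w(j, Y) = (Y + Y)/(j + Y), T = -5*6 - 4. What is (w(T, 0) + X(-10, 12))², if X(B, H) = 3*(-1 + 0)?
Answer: 9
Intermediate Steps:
X(B, H) = -3 (X(B, H) = 3*(-1) = -3)
T = -34 (T = -30 - 4 = -34)
w(j, Y) = 2*Y/(Y + j) (w(j, Y) = (2*Y)/(Y + j) = 2*Y/(Y + j))
(w(T, 0) + X(-10, 12))² = (2*0/(0 - 34) - 3)² = (2*0/(-34) - 3)² = (2*0*(-1/34) - 3)² = (0 - 3)² = (-3)² = 9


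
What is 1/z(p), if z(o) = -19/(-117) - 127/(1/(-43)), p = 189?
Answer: 117/638956 ≈ 0.00018311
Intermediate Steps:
z(o) = 638956/117 (z(o) = -19*(-1/117) - 127/(-1/43) = 19/117 - 127*(-43) = 19/117 + 5461 = 638956/117)
1/z(p) = 1/(638956/117) = 117/638956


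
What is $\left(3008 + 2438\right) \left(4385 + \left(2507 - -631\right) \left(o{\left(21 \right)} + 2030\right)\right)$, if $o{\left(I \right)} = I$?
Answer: $35074543658$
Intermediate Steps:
$\left(3008 + 2438\right) \left(4385 + \left(2507 - -631\right) \left(o{\left(21 \right)} + 2030\right)\right) = \left(3008 + 2438\right) \left(4385 + \left(2507 - -631\right) \left(21 + 2030\right)\right) = 5446 \left(4385 + \left(2507 + \left(-545 + 1176\right)\right) 2051\right) = 5446 \left(4385 + \left(2507 + 631\right) 2051\right) = 5446 \left(4385 + 3138 \cdot 2051\right) = 5446 \left(4385 + 6436038\right) = 5446 \cdot 6440423 = 35074543658$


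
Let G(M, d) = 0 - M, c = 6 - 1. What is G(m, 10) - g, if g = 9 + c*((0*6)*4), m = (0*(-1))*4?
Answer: -9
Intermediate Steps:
m = 0 (m = 0*4 = 0)
c = 5
G(M, d) = -M
g = 9 (g = 9 + 5*((0*6)*4) = 9 + 5*(0*4) = 9 + 5*0 = 9 + 0 = 9)
G(m, 10) - g = -1*0 - 1*9 = 0 - 9 = -9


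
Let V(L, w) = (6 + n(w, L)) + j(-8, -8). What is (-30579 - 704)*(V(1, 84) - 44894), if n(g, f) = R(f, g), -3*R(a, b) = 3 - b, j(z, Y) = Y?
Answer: 1403636927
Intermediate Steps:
R(a, b) = -1 + b/3 (R(a, b) = -(3 - b)/3 = -1 + b/3)
n(g, f) = -1 + g/3
V(L, w) = -3 + w/3 (V(L, w) = (6 + (-1 + w/3)) - 8 = (5 + w/3) - 8 = -3 + w/3)
(-30579 - 704)*(V(1, 84) - 44894) = (-30579 - 704)*((-3 + (⅓)*84) - 44894) = -31283*((-3 + 28) - 44894) = -31283*(25 - 44894) = -31283*(-44869) = 1403636927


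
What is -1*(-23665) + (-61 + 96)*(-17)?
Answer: 23070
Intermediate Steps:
-1*(-23665) + (-61 + 96)*(-17) = 23665 + 35*(-17) = 23665 - 595 = 23070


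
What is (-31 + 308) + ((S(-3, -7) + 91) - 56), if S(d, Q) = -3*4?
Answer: 300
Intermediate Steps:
S(d, Q) = -12
(-31 + 308) + ((S(-3, -7) + 91) - 56) = (-31 + 308) + ((-12 + 91) - 56) = 277 + (79 - 56) = 277 + 23 = 300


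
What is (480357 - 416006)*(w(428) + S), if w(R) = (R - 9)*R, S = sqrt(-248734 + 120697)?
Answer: 11540193532 + 450457*I*sqrt(2613) ≈ 1.154e+10 + 2.3026e+7*I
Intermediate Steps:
S = 7*I*sqrt(2613) (S = sqrt(-128037) = 7*I*sqrt(2613) ≈ 357.82*I)
w(R) = R*(-9 + R) (w(R) = (-9 + R)*R = R*(-9 + R))
(480357 - 416006)*(w(428) + S) = (480357 - 416006)*(428*(-9 + 428) + 7*I*sqrt(2613)) = 64351*(428*419 + 7*I*sqrt(2613)) = 64351*(179332 + 7*I*sqrt(2613)) = 11540193532 + 450457*I*sqrt(2613)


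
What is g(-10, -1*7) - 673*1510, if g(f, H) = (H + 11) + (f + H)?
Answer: -1016243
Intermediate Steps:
g(f, H) = 11 + f + 2*H (g(f, H) = (11 + H) + (H + f) = 11 + f + 2*H)
g(-10, -1*7) - 673*1510 = (11 - 10 + 2*(-1*7)) - 673*1510 = (11 - 10 + 2*(-7)) - 1016230 = (11 - 10 - 14) - 1016230 = -13 - 1016230 = -1016243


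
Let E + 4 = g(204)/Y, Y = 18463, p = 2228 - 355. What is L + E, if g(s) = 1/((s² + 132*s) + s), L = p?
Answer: 2372311091557/1269294324 ≈ 1869.0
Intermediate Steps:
p = 1873
L = 1873
g(s) = 1/(s² + 133*s)
E = -5077177295/1269294324 (E = -4 + (1/(204*(133 + 204)))/18463 = -4 + ((1/204)/337)*(1/18463) = -4 + ((1/204)*(1/337))*(1/18463) = -4 + (1/68748)*(1/18463) = -4 + 1/1269294324 = -5077177295/1269294324 ≈ -4.0000)
L + E = 1873 - 5077177295/1269294324 = 2372311091557/1269294324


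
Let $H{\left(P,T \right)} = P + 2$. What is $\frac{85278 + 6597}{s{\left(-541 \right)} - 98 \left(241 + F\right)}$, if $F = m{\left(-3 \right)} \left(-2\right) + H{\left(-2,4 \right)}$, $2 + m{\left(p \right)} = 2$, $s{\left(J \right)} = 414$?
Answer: $- \frac{91875}{23204} \approx -3.9594$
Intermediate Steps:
$H{\left(P,T \right)} = 2 + P$
$m{\left(p \right)} = 0$ ($m{\left(p \right)} = -2 + 2 = 0$)
$F = 0$ ($F = 0 \left(-2\right) + \left(2 - 2\right) = 0 + 0 = 0$)
$\frac{85278 + 6597}{s{\left(-541 \right)} - 98 \left(241 + F\right)} = \frac{85278 + 6597}{414 - 98 \left(241 + 0\right)} = \frac{91875}{414 - 23618} = \frac{91875}{-23204} = 91875 \left(- \frac{1}{23204}\right) = - \frac{91875}{23204}$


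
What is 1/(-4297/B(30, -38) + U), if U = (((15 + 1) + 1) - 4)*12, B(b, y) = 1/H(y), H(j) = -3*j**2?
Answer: 1/18614760 ≈ 5.3721e-8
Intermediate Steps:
B(b, y) = -1/(3*y**2) (B(b, y) = 1/(-3*y**2) = -1/(3*y**2))
U = 156 (U = ((16 + 1) - 4)*12 = (17 - 4)*12 = 13*12 = 156)
1/(-4297/B(30, -38) + U) = 1/(-4297/((-1/3/(-38)**2)) + 156) = 1/(-4297/((-1/3*1/1444)) + 156) = 1/(-4297/(-1/4332) + 156) = 1/(-4297*(-4332) + 156) = 1/(18614604 + 156) = 1/18614760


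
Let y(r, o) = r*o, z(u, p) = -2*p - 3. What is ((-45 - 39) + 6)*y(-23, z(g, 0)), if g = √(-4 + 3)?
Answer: -5382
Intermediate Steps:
g = I (g = √(-1) = I ≈ 1.0*I)
z(u, p) = -3 - 2*p
y(r, o) = o*r
((-45 - 39) + 6)*y(-23, z(g, 0)) = ((-45 - 39) + 6)*((-3 - 2*0)*(-23)) = (-84 + 6)*((-3 + 0)*(-23)) = -(-234)*(-23) = -78*69 = -5382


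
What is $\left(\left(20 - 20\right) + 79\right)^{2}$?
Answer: $6241$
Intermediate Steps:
$\left(\left(20 - 20\right) + 79\right)^{2} = \left(0 + 79\right)^{2} = 79^{2} = 6241$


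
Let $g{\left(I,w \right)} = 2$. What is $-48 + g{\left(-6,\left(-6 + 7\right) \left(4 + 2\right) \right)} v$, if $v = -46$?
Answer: $-140$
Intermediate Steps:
$-48 + g{\left(-6,\left(-6 + 7\right) \left(4 + 2\right) \right)} v = -48 + 2 \left(-46\right) = -48 - 92 = -140$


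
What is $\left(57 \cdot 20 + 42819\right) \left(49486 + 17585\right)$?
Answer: $2948374089$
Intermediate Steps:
$\left(57 \cdot 20 + 42819\right) \left(49486 + 17585\right) = \left(1140 + 42819\right) 67071 = 43959 \cdot 67071 = 2948374089$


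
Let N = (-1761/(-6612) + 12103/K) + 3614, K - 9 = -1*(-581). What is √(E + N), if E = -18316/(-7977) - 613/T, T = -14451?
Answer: √63060096194279790867332953755/4163883731270 ≈ 60.309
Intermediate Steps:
K = 590 (K = 9 - 1*(-581) = 9 + 581 = 590)
N = 2363261191/650180 (N = (-1761/(-6612) + 12103/590) + 3614 = (-1761*(-1/6612) + 12103*(1/590)) + 3614 = (587/2204 + 12103/590) + 3614 = 13510671/650180 + 3614 = 2363261191/650180 ≈ 3634.8)
E = 29952713/12808403 (E = -18316/(-7977) - 613/(-14451) = -18316*(-1/7977) - 613*(-1/14451) = 18316/7977 + 613/14451 = 29952713/12808403 ≈ 2.3385)
√(E + N) = √(29952713/12808403 + 2363261191/650180) = √(30289076383526313/8327767462540) = √63060096194279790867332953755/4163883731270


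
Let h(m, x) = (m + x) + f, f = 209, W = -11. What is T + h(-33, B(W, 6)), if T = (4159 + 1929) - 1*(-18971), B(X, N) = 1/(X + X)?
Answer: 555169/22 ≈ 25235.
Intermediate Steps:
B(X, N) = 1/(2*X)
T = 25059 (T = 6088 + 18971 = 25059)
h(m, x) = 209 + m + x (h(m, x) = (m + x) + 209 = 209 + m + x)
T + h(-33, B(W, 6)) = 25059 + (209 - 33 + (½)/(-11)) = 25059 + (209 - 33 + (½)*(-1/11)) = 25059 + (209 - 33 - 1/22) = 25059 + 3871/22 = 555169/22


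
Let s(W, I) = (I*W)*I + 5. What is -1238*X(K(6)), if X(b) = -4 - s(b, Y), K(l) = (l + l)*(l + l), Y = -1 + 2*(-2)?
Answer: 4467942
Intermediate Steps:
Y = -5 (Y = -1 - 4 = -5)
s(W, I) = 5 + W*I² (s(W, I) = W*I² + 5 = 5 + W*I²)
K(l) = 4*l² (K(l) = (2*l)*(2*l) = 4*l²)
X(b) = -9 - 25*b (X(b) = -4 - (5 + b*(-5)²) = -4 - (5 + b*25) = -4 - (5 + 25*b) = -4 + (-5 - 25*b) = -9 - 25*b)
-1238*X(K(6)) = -1238*(-9 - 100*6²) = -1238*(-9 - 100*36) = -1238*(-9 - 25*144) = -1238*(-9 - 3600) = -1238*(-3609) = 4467942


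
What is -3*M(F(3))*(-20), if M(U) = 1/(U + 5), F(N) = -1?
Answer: 15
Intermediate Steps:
M(U) = 1/(5 + U)
-3*M(F(3))*(-20) = -3/(5 - 1)*(-20) = -3/4*(-20) = -3*¼*(-20) = -¾*(-20) = 15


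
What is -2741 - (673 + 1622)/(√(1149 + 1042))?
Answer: -2741 - 2295*√2191/2191 ≈ -2790.0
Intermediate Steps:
-2741 - (673 + 1622)/(√(1149 + 1042)) = -2741 - 2295/(√2191) = -2741 - 2295*√2191/2191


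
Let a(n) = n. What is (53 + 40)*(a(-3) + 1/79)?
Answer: -21948/79 ≈ -277.82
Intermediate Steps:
(53 + 40)*(a(-3) + 1/79) = (53 + 40)*(-3 + 1/79) = 93*(-3 + 1/79) = 93*(-236/79) = -21948/79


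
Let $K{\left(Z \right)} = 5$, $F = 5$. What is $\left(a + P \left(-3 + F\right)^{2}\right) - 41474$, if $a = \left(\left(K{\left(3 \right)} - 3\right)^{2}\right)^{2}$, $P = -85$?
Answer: $-41798$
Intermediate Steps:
$a = 16$ ($a = \left(\left(5 - 3\right)^{2}\right)^{2} = \left(2^{2}\right)^{2} = 4^{2} = 16$)
$\left(a + P \left(-3 + F\right)^{2}\right) - 41474 = \left(16 - 85 \left(-3 + 5\right)^{2}\right) - 41474 = \left(16 - 85 \cdot 2^{2}\right) - 41474 = \left(16 - 340\right) - 41474 = -324 - 41474 = -41798$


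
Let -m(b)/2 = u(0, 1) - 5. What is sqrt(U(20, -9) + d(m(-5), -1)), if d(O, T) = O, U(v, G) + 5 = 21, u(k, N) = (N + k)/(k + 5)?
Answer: 8*sqrt(10)/5 ≈ 5.0596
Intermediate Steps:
u(k, N) = (N + k)/(5 + k)
U(v, G) = 16 (U(v, G) = -5 + 21 = 16)
m(b) = 48/5 (m(b) = -2*((1 + 0)/(5 + 0) - 5) = -2*(1/5 - 5) = -2*(-24/5) = 48/5)
sqrt(U(20, -9) + d(m(-5), -1)) = sqrt(16 + 48/5) = sqrt(128/5) = 8*sqrt(10)/5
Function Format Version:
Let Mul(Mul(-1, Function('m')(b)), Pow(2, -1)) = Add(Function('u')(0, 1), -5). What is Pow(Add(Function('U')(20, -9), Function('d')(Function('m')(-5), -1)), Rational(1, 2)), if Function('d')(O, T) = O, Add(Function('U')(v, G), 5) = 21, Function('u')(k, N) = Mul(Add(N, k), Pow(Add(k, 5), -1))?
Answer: Mul(Rational(8, 5), Pow(10, Rational(1, 2))) ≈ 5.0596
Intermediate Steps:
Function('u')(k, N) = Mul(Pow(Add(5, k), -1), Add(N, k)) (Function('u')(k, N) = Mul(Add(N, k), Pow(Add(5, k), -1)) = Mul(Pow(Add(5, k), -1), Add(N, k)))
Function('U')(v, G) = 16 (Function('U')(v, G) = Add(-5, 21) = 16)
Function('m')(b) = Rational(48, 5) (Function('m')(b) = Mul(-2, Add(Mul(Pow(Add(5, 0), -1), Add(1, 0)), -5)) = Mul(-2, Add(Mul(Pow(5, -1), 1), -5)) = Mul(-2, Add(Mul(Rational(1, 5), 1), -5)) = Mul(-2, Add(Rational(1, 5), -5)) = Mul(-2, Rational(-24, 5)) = Rational(48, 5))
Pow(Add(Function('U')(20, -9), Function('d')(Function('m')(-5), -1)), Rational(1, 2)) = Pow(Add(16, Rational(48, 5)), Rational(1, 2)) = Pow(Rational(128, 5), Rational(1, 2)) = Mul(Rational(8, 5), Pow(10, Rational(1, 2)))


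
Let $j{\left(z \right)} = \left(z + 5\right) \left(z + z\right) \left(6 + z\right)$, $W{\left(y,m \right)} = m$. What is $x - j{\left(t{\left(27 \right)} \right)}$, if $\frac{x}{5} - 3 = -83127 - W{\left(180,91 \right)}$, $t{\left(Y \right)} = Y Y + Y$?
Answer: $-877197659$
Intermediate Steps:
$t{\left(Y \right)} = Y + Y^{2}$ ($t{\left(Y \right)} = Y^{2} + Y = Y + Y^{2}$)
$x = -416075$ ($x = 15 + 5 \left(-83127 - 91\right) = 15 + 5 \left(-83218\right) = 15 - 416090 = -416075$)
$j{\left(z \right)} = 2 z \left(5 + z\right) \left(6 + z\right)$ ($j{\left(z \right)} = \left(5 + z\right) 2 z \left(6 + z\right) = 2 z \left(5 + z\right) \left(6 + z\right)$)
$x - j{\left(t{\left(27 \right)} \right)} = -416075 - 2 \cdot 27 \left(1 + 27\right) \left(30 + \left(27 \left(1 + 27\right)\right)^{2} + 11 \cdot 27 \left(1 + 27\right)\right) = -416075 - 2 \cdot 27 \cdot 28 \left(30 + \left(27 \cdot 28\right)^{2} + 11 \cdot 27 \cdot 28\right) = -416075 - 2 \cdot 756 \left(30 + 756^{2} + 11 \cdot 756\right) = -416075 - 2 \cdot 756 \left(30 + 571536 + 8316\right) = -416075 - 2 \cdot 756 \cdot 579882 = -416075 - 876781584 = -877197659$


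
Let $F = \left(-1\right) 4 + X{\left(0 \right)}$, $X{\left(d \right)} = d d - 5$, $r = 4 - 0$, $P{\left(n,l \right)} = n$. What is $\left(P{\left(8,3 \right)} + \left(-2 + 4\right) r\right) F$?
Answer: $-144$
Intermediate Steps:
$r = 4$ ($r = 4 + 0 = 4$)
$X{\left(d \right)} = -5 + d^{2}$ ($X{\left(d \right)} = d^{2} - 5 = -5 + d^{2}$)
$F = -9$ ($F = \left(-1\right) 4 - \left(5 - 0^{2}\right) = -4 + \left(-5 + 0\right) = -4 - 5 = -9$)
$\left(P{\left(8,3 \right)} + \left(-2 + 4\right) r\right) F = \left(8 + \left(-2 + 4\right) 4\right) \left(-9\right) = \left(8 + 2 \cdot 4\right) \left(-9\right) = \left(8 + 8\right) \left(-9\right) = 16 \left(-9\right) = -144$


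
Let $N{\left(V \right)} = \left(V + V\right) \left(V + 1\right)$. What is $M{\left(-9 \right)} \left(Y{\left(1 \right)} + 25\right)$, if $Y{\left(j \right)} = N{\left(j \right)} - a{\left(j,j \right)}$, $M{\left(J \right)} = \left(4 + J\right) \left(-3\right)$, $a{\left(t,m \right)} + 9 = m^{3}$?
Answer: $555$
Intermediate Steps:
$N{\left(V \right)} = 2 V \left(1 + V\right)$
$a{\left(t,m \right)} = -9 + m^{3}$
$M{\left(J \right)} = -12 - 3 J$
$Y{\left(j \right)} = 9 - j^{3} + 2 j \left(1 + j\right)$ ($Y{\left(j \right)} = 2 j \left(1 + j\right) - \left(-9 + j^{3}\right) = 9 - j^{3} + 2 j \left(1 + j\right)$)
$M{\left(-9 \right)} \left(Y{\left(1 \right)} + 25\right) = \left(-12 - -27\right) \left(\left(9 - 1^{3} + 2 \cdot 1 \left(1 + 1\right)\right) + 25\right) = \left(-12 + 27\right) \left(\left(9 - 1 + 2 \cdot 1 \cdot 2\right) + 25\right) = 15 \left(\left(9 - 1 + 4\right) + 25\right) = 15 \left(12 + 25\right) = 15 \cdot 37 = 555$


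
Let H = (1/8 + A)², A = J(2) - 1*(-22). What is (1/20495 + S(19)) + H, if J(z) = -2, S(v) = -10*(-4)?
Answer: 583718159/1311680 ≈ 445.02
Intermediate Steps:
S(v) = 40
A = 20 (A = -2 - 1*(-22) = -2 + 22 = 20)
H = 25921/64 (H = (1/8 + 20)² = (⅛ + 20)² = (161/8)² = 25921/64 ≈ 405.02)
(1/20495 + S(19)) + H = (1/20495 + 40) + 25921/64 = 819801/20495 + 25921/64 = 583718159/1311680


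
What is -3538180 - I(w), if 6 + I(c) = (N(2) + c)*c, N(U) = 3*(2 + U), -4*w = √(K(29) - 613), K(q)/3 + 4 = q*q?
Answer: -28306341/8 + 3*√1898 ≈ -3.5382e+6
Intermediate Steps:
K(q) = -12 + 3*q² (K(q) = -12 + 3*(q*q) = -12 + 3*q²)
w = -√1898/4 (w = -√((-12 + 3*29²) - 613)/4 = -√((-12 + 3*841) - 613)/4 = -√((-12 + 2523) - 613)/4 = -√(2511 - 613)/4 = -√1898/4 ≈ -10.892)
N(U) = 6 + 3*U
I(c) = -6 + c*(12 + c) (I(c) = -6 + ((6 + 3*2) + c)*c = -6 + ((6 + 6) + c)*c = -6 + (12 + c)*c = -6 + c*(12 + c))
-3538180 - I(w) = -3538180 - (-6 + (-√1898/4)² + 12*(-√1898/4)) = -3538180 - (-6 + 949/8 - 3*√1898) = -3538180 - (901/8 - 3*√1898) = -3538180 + (-901/8 + 3*√1898) = -28306341/8 + 3*√1898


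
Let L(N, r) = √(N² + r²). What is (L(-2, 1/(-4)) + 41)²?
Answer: (164 + √65)²/16 ≈ 1850.3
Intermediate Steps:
(L(-2, 1/(-4)) + 41)² = (√((-2)² + (1/(-4))²) + 41)² = (√(4 + (1*(-¼))²) + 41)² = (√(4 + (-¼)²) + 41)² = (√(4 + 1/16) + 41)² = (√(65/16) + 41)² = (√65/4 + 41)² = (41 + √65/4)²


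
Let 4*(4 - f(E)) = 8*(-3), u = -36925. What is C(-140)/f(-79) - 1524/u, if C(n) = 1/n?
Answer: 11981/295400 ≈ 0.040559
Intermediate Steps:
f(E) = 10 (f(E) = 4 - 2*(-3) = 4 - ¼*(-24) = 4 + 6 = 10)
C(-140)/f(-79) - 1524/u = 1/(-140*10) - 1524/(-36925) = -1/140*⅒ - 1524*(-1/36925) = -1/1400 + 1524/36925 = 11981/295400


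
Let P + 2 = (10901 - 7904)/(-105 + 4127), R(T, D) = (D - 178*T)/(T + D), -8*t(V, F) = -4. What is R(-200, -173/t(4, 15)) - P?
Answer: -69517963/1098006 ≈ -63.313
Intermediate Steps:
t(V, F) = 1/2 (t(V, F) = -1/8*(-4) = 1/2)
R(T, D) = (D - 178*T)/(D + T)
P = -5047/4022 (P = -2 + (10901 - 7904)/(-105 + 4127) = -2 + 2997/4022 = -5047/4022 ≈ -1.2548)
R(-200, -173/t(4, 15)) - P = (-173/1/2 - 178*(-200))/(-173/1/2 - 200) - 1*(-5047/4022) = (-173*2 + 35600)/(-173*2 - 200) + 5047/4022 = (-346 + 35600)/(-346 - 200) + 5047/4022 = 35254/(-546) + 5047/4022 = -1/546*35254 + 5047/4022 = -17627/273 + 5047/4022 = -69517963/1098006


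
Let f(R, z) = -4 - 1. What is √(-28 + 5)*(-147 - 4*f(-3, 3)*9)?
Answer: 33*I*√23 ≈ 158.26*I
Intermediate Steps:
f(R, z) = -5
√(-28 + 5)*(-147 - 4*f(-3, 3)*9) = √(-28 + 5)*(-147 - 4*(-5)*9) = √(-23)*(-147 + 20*9) = (I*√23)*(-147 + 180) = (I*√23)*33 = 33*I*√23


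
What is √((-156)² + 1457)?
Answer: √25793 ≈ 160.60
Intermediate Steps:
√((-156)² + 1457) = √(24336 + 1457) = √25793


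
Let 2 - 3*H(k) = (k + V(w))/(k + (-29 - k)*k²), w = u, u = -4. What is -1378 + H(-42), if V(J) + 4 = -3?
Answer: -13511633/9810 ≈ -1377.3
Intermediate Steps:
w = -4
V(J) = -7 (V(J) = -4 - 3 = -7)
H(k) = ⅔ - (-7 + k)/(3*(k + k²*(-29 - k))) (H(k) = ⅔ - (k - 7)/(3*(k + (-29 - k)*k²)) = ⅔ - (-7 + k)/(3*(k + k²*(-29 - k))))
-1378 + H(-42) = -1378 + (⅓)*(-7 - 1*(-42) + 2*(-42)³ + 58*(-42)²)/(-42*(-1 + (-42)² + 29*(-42))) = -1378 + (⅓)*(-1/42)*(-7 + 42 + 2*(-74088) + 58*1764)/(-1 + 1764 - 1218) = -1378 + (⅓)*(-1/42)*(-7 + 42 - 148176 + 102312)/545 = -1378 + (⅓)*(-1/42)*(1/545)*(-45829) = -1378 + 6547/9810 = -13511633/9810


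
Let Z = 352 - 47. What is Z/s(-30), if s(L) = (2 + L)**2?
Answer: 305/784 ≈ 0.38903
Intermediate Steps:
Z = 305
Z/s(-30) = 305/((2 - 30)**2) = 305/((-28)**2) = 305/784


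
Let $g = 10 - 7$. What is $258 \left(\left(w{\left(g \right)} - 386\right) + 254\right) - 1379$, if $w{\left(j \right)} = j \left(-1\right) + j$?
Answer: $-35435$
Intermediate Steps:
$g = 3$
$w{\left(j \right)} = 0$ ($w{\left(j \right)} = - j + j = 0$)
$258 \left(\left(w{\left(g \right)} - 386\right) + 254\right) - 1379 = 258 \left(\left(0 - 386\right) + 254\right) - 1379 = 258 \left(-386 + 254\right) - 1379 = 258 \left(-132\right) - 1379 = -34056 - 1379 = -35435$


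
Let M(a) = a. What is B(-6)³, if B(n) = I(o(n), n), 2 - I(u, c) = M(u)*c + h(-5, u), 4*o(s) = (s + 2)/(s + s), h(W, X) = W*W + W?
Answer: -42875/8 ≈ -5359.4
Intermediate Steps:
h(W, X) = W + W² (h(W, X) = W² + W = W + W²)
o(s) = (2 + s)/(8*s) (o(s) = ((s + 2)/(s + s))/4 = ((2 + s)/((2*s)))/4 = ((2 + s)*(1/(2*s)))/4 = ((2 + s)/(2*s))/4 = (2 + s)/(8*s))
I(u, c) = -18 - c*u (I(u, c) = 2 - (u*c - 5*(1 - 5)) = 2 - (c*u - 5*(-4)) = 2 - (c*u + 20) = 2 - (20 + c*u) = 2 + (-20 - c*u) = -18 - c*u)
B(n) = -73/4 - n/8 (B(n) = -18 - n*(2 + n)/(8*n) = -18 + (-¼ - n/8) = -73/4 - n/8)
B(-6)³ = (-73/4 - ⅛*(-6))³ = (-73/4 + ¾)³ = (-35/2)³ = -42875/8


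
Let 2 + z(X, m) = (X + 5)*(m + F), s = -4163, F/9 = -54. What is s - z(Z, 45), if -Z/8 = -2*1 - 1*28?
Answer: 103884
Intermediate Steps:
F = -486 (F = 9*(-54) = -486)
Z = 240 (Z = -8*(-2*1 - 1*28) = -8*(-2 - 28) = -8*(-30) = 240)
z(X, m) = -2 + (-486 + m)*(5 + X) (z(X, m) = -2 + (X + 5)*(m - 486) = -2 + (5 + X)*(-486 + m) = -2 + (-486 + m)*(5 + X))
s - z(Z, 45) = -4163 - (-2432 - 486*240 + 5*45 + 240*45) = -4163 - (-2432 - 116640 + 225 + 10800) = -4163 - 1*(-108047) = -4163 + 108047 = 103884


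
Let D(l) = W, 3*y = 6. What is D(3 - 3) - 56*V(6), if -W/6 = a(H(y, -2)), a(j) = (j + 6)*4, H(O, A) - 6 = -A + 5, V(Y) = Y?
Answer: -792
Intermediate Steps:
y = 2 (y = (1/3)*6 = 2)
H(O, A) = 11 - A (H(O, A) = 6 + (-A + 5) = 6 + (5 - A) = 11 - A)
a(j) = 24 + 4*j (a(j) = (6 + j)*4 = 24 + 4*j)
W = -456 (W = -6*(24 + 4*(11 - 1*(-2))) = -6*(24 + 4*(11 + 2)) = -6*(24 + 4*13) = -6*(24 + 52) = -6*76 = -456)
D(l) = -456
D(3 - 3) - 56*V(6) = -456 - 56*6 = -456 - 336 = -792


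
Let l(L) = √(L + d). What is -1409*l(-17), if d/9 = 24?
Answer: -1409*√199 ≈ -19876.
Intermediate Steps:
d = 216 (d = 9*24 = 216)
l(L) = √(216 + L) (l(L) = √(L + 216) = √(216 + L))
-1409*l(-17) = -1409*√(216 - 17) = -1409*√199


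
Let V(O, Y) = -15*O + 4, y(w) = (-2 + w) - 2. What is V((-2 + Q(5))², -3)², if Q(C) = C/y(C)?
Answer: 17161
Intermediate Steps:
y(w) = -4 + w
Q(C) = C/(-4 + C)
V(O, Y) = 4 - 15*O
V((-2 + Q(5))², -3)² = (4 - 15*(-2 + 5/(-4 + 5))²)² = (4 - 15*(-2 + 5/1)²)² = (4 - 15*(-2 + 5*1)²)² = (4 - 15*(-2 + 5)²)² = (4 - 15*3²)² = (4 - 15*9)² = (4 - 135)² = (-131)² = 17161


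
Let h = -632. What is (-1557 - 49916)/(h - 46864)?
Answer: 51473/47496 ≈ 1.0837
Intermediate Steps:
(-1557 - 49916)/(h - 46864) = (-1557 - 49916)/(-632 - 46864) = -51473/(-47496) = -51473*(-1/47496) = 51473/47496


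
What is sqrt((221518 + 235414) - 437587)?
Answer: sqrt(19345) ≈ 139.09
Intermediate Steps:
sqrt((221518 + 235414) - 437587) = sqrt(456932 - 437587) = sqrt(19345)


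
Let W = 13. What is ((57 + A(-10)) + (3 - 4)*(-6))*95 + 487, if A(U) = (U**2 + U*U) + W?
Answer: 26707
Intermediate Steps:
A(U) = 13 + 2*U**2 (A(U) = (U**2 + U*U) + 13 = (U**2 + U**2) + 13 = 2*U**2 + 13 = 13 + 2*U**2)
((57 + A(-10)) + (3 - 4)*(-6))*95 + 487 = ((57 + (13 + 2*(-10)**2)) + (3 - 4)*(-6))*95 + 487 = ((57 + (13 + 2*100)) - 1*(-6))*95 + 487 = ((57 + (13 + 200)) + 6)*95 + 487 = ((57 + 213) + 6)*95 + 487 = (270 + 6)*95 + 487 = 276*95 + 487 = 26220 + 487 = 26707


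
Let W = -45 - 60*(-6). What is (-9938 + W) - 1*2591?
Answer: -12214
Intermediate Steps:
W = 315 (W = -45 + 360 = 315)
(-9938 + W) - 1*2591 = (-9938 + 315) - 1*2591 = -9623 - 2591 = -12214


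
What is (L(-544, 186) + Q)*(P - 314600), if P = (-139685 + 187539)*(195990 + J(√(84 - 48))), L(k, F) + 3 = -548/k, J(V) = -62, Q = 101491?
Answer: 16175886990437445/17 ≈ 9.5152e+14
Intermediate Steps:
L(k, F) = -3 - 548/k
P = 9375938512 (P = (-139685 + 187539)*(195990 - 62) = 47854*195928 = 9375938512)
(L(-544, 186) + Q)*(P - 314600) = ((-3 - 548/(-544)) + 101491)*(9375938512 - 314600) = ((-3 - 548*(-1/544)) + 101491)*9375623912 = ((-3 + 137/136) + 101491)*9375623912 = (-271/136 + 101491)*9375623912 = (13802505/136)*9375623912 = 16175886990437445/17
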